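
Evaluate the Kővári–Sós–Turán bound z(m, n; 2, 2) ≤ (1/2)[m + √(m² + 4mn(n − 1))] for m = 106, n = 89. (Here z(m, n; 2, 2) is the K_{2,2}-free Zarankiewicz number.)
z(106, 89; 2, 2) ≤ (1/2)[106 + √(106² + 4·106·89·88)] = (1/2)[106 + √3332004] = 965.6889

Kővári–Sós–Turán: let r_1, ..., r_106 be the row sums and z = Σ r_i the total number of 1s. Each pair of columns can share at most one row with both entries 1 (else a 2×2 all-ones block appears), so Σ_i C(r_i, 2) ≤ C(89, 2) = 3916. By convexity Σ_i C(r_i, 2) ≥ 106·C(z/106, 2) = z(z − 106)/(2·106), giving z² − 106z − 106·89·88 ≤ 0 and hence z ≤ (1/2)[106 + √(11236 + 4·830192)] = (1/2)[106 + √3332004] ≈ (1/2)(106 + 1825.3778) = 965.6889.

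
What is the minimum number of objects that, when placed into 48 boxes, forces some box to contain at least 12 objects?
n = (12 − 1)·48 + 1 = 529

By the generalised pigeonhole principle, to guarantee some box contains ≥ r objects we need more than (r − 1) · k objects total. Threshold: n = (r − 1) · k + 1. With r = 12 and k = 48: n = 11 · 48 + 1 = 528 + 1 = 529. For n = 528 = 11 · 48, we can put exactly 11 objects in every box, avoiding 12 in any single one — so 529 is tight.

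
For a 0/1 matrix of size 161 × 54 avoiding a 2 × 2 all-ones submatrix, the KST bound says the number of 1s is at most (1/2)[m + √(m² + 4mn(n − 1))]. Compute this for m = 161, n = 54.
z(161, 54; 2, 2) ≤ (1/2)[161 + √(161² + 4·161·54·53)] = (1/2)[161 + √1869049] = 764.0658

Kővári–Sós–Turán: let r_1, ..., r_161 be the row sums and z = Σ r_i the total number of 1s. Each pair of columns can share at most one row with both entries 1 (else a 2×2 all-ones block appears), so Σ_i C(r_i, 2) ≤ C(54, 2) = 1431. By convexity Σ_i C(r_i, 2) ≥ 161·C(z/161, 2) = z(z − 161)/(2·161), giving z² − 161z − 161·54·53 ≤ 0 and hence z ≤ (1/2)[161 + √(25921 + 4·460782)] = (1/2)[161 + √1869049] ≈ (1/2)(161 + 1367.1317) = 764.0658.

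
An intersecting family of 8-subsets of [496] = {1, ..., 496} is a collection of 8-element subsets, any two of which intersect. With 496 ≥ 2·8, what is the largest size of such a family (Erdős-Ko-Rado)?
max |F| = C(495, 7) = 1384522649304795

Erdős-Ko-Rado (1961): when n ≥ 2k, max |F| = C(n−1, k−1). The bound is attained by the star {A : i ∈ A} for any fixed i ∈ [n]. Here C(496−1, 8−1) = C(495, 7) = 1384522649304795.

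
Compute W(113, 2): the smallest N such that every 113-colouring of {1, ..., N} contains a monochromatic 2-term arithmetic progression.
W(113, 2) = 113 + 1 = 114

A 2-term AP is any pair of integers, so a monochromatic 2-AP exists iff some colour is used at least twice. With 113 colours, the colouring i ↦ i on {1, ..., 113} uses each colour once, avoiding any monochromatic pair, so W(113, 2) > 113. For {1, ..., 114}, pigeonhole forces two integers of the same colour, which form a monochromatic 2-AP. Hence W(113, 2) = 114.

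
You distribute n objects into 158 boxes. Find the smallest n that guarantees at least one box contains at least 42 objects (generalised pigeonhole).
n = (42 − 1)·158 + 1 = 6479

By the generalised pigeonhole principle, to guarantee some box contains ≥ r objects we need more than (r − 1) · k objects total. Threshold: n = (r − 1) · k + 1. With r = 42 and k = 158: n = 41 · 158 + 1 = 6478 + 1 = 6479. For n = 6478 = 41 · 158, we can put exactly 41 objects in every box, avoiding 42 in any single one — so 6479 is tight.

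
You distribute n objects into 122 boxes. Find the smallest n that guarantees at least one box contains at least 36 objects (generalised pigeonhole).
n = (36 − 1)·122 + 1 = 4271

By the generalised pigeonhole principle, to guarantee some box contains ≥ r objects we need more than (r − 1) · k objects total. Threshold: n = (r − 1) · k + 1. With r = 36 and k = 122: n = 35 · 122 + 1 = 4270 + 1 = 4271. For n = 4270 = 35 · 122, we can put exactly 35 objects in every box, avoiding 36 in any single one — so 4271 is tight.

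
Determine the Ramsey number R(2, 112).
R(2, 112) = 112

R(2, k) = k for all k ≥ 2: in a 2-colouring of K_k, either some edge is red (a red K_2) or all edges are blue (a blue K_k). And K_{111} coloured all-blue has no blue K_112, so R(2, 112) > 111. Hence R(2, 112) = 112.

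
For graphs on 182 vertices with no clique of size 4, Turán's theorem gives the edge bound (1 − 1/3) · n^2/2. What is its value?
Turán density bound = (2/3) · 182^2/2 = 33124/3 ≈ 11041.3333

Turán's theorem: ex(n, K_{r+1}) is achieved by the complete r-partite Turán graph T(n, r) with parts as balanced as possible, and is at most (1 − 1/r) · n^2/2. For r = 3, n = 182: the density bound is (2/3) · 33124/2 = 33124/3 ≈ 11041.3333. The integer-valued extremum is e(T(182, 3)) = 11041, which is strictly less than the density bound 33124/3 since 3 ∤ 182 (the parts of T(182, 3) cannot all be equal).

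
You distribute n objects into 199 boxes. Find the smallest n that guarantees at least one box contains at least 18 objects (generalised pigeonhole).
n = (18 − 1)·199 + 1 = 3384

By the generalised pigeonhole principle, to guarantee some box contains ≥ r objects we need more than (r − 1) · k objects total. Threshold: n = (r − 1) · k + 1. With r = 18 and k = 199: n = 17 · 199 + 1 = 3383 + 1 = 3384. For n = 3383 = 17 · 199, we can put exactly 17 objects in every box, avoiding 18 in any single one — so 3384 is tight.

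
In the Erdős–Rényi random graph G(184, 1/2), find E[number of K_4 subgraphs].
E[# K_4] = C(184, 4) · (1/2)^C(4, 2) = 46217626 / 2^6 = 23108813/32 = 722150.40625

For each 4-subset S of vertices (there are C(184, 4) = 46217626 such S), let X_S = 1 if S induces a K_4 (all C(4, 2) = 6 edges present). Then P(X_S = 1) = (1/2)^6 = 1/64. By linearity of expectation, E[# K_4] = C(184, 4) · (1/2)^6 = 46217626 / 64 = 23108813/32 = 722150.40625.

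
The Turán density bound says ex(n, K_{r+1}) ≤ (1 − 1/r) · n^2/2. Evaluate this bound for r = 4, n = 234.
Turán density bound = (3/4) · 234^2/2 = 41067/2 ≈ 20533.5

Turán's theorem: ex(n, K_{r+1}) is achieved by the complete r-partite Turán graph T(n, r) with parts as balanced as possible, and is at most (1 − 1/r) · n^2/2. For r = 4, n = 234: the density bound is (3/4) · 54756/2 = 41067/2 ≈ 20533.5. The integer-valued extremum is e(T(234, 4)) = 20533, which is strictly less than the density bound 41067/2 since 4 ∤ 234 (the parts of T(234, 4) cannot all be equal).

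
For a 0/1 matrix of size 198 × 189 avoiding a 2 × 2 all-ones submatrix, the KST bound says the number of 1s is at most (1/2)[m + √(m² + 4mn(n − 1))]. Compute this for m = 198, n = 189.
z(198, 189; 2, 2) ≤ (1/2)[198 + √(198² + 4·198·189·188)] = (1/2)[198 + √28180548] = 2753.2677

Kővári–Sós–Turán: let r_1, ..., r_198 be the row sums and z = Σ r_i the total number of 1s. Each pair of columns can share at most one row with both entries 1 (else a 2×2 all-ones block appears), so Σ_i C(r_i, 2) ≤ C(189, 2) = 17766. By convexity Σ_i C(r_i, 2) ≥ 198·C(z/198, 2) = z(z − 198)/(2·198), giving z² − 198z − 198·189·188 ≤ 0 and hence z ≤ (1/2)[198 + √(39204 + 4·7035336)] = (1/2)[198 + √28180548] ≈ (1/2)(198 + 5308.5354) = 2753.2677.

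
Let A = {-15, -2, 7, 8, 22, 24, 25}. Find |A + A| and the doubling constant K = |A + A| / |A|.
K = |A + A| / |A| = 27/7

Enumerate A + A = {a + b : a, b ∈ A}. With |A| = 7, there are |A|^2 = 49 ordered sum pairs; collecting distinct values, A + A = {-30, -17, -8, -7, -4, 5, 6, 7, 9, 10, 14, 15, 16, 20, 22, 23, 29, 30, 31, 32, 33, 44, 46, 47, 48, 49, 50}, so |A + A| = 27. Thus K = 27/7. For comparison, the minimum possible |A + A| over all 7-element sets is 2·7 − 1 = 13 (so min K = 13/7), attained only by arithmetic progressions.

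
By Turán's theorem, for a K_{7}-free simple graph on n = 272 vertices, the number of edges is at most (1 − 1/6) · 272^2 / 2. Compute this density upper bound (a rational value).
Turán density bound = (5/6) · 272^2/2 = 92480/3 ≈ 30826.6667

Turán's theorem: ex(n, K_{r+1}) is achieved by the complete r-partite Turán graph T(n, r) with parts as balanced as possible, and is at most (1 − 1/r) · n^2/2. For r = 6, n = 272: the density bound is (5/6) · 73984/2 = 92480/3 ≈ 30826.6667. The integer-valued extremum is e(T(272, 6)) = 30826, which is strictly less than the density bound 92480/3 since 6 ∤ 272 (the parts of T(272, 6) cannot all be equal).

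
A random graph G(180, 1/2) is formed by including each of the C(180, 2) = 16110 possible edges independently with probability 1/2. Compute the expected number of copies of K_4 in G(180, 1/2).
E[# K_4] = C(180, 4) · (1/2)^C(4, 2) = 42296805 / 2^6 = 660887.578125

For each 4-subset S of vertices (there are C(180, 4) = 42296805 such S), let X_S = 1 if S induces a K_4 (all C(4, 2) = 6 edges present). Then P(X_S = 1) = (1/2)^6 = 1/64. By linearity of expectation, E[# K_4] = C(180, 4) · (1/2)^6 = 42296805 / 64 = 660887.578125.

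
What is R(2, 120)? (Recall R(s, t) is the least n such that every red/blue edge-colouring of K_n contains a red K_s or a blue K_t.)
R(2, 120) = 120

R(2, k) = k for all k ≥ 2: in a 2-colouring of K_k, either some edge is red (a red K_2) or all edges are blue (a blue K_k). And K_{119} coloured all-blue has no blue K_120, so R(2, 120) > 119. Hence R(2, 120) = 120.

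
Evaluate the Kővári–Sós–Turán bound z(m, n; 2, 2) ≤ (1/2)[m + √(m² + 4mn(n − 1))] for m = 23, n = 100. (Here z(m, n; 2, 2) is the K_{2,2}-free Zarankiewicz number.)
z(23, 100; 2, 2) ≤ (1/2)[23 + √(23² + 4·23·100·99)] = (1/2)[23 + √911329] = 488.8178

Kővári–Sós–Turán: let r_1, ..., r_23 be the row sums and z = Σ r_i the total number of 1s. Each pair of columns can share at most one row with both entries 1 (else a 2×2 all-ones block appears), so Σ_i C(r_i, 2) ≤ C(100, 2) = 4950. By convexity Σ_i C(r_i, 2) ≥ 23·C(z/23, 2) = z(z − 23)/(2·23), giving z² − 23z − 23·100·99 ≤ 0 and hence z ≤ (1/2)[23 + √(529 + 4·227700)] = (1/2)[23 + √911329] ≈ (1/2)(23 + 954.6355) = 488.8178.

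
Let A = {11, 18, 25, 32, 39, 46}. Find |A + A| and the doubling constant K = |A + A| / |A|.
K = |A + A| / |A| = 11/6

Enumerate A + A = {a + b : a, b ∈ A}. With |A| = 6, there are |A|^2 = 36 ordered sum pairs; collecting distinct values, A + A = {22, 29, 36, 43, 50, 57, 64, 71, 78, 85, 92}, so |A + A| = 11. Thus K = 11/6. Here |A + A| = 2|A| − 1 = 11, the minimum possible — so K = 11/6 is minimal, which holds iff A is an arithmetic progression.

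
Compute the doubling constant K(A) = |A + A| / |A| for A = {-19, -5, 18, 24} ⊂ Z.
K = |A + A| / |A| = 10/4 = 5/2

Enumerate A + A = {a + b : a, b ∈ A}. With |A| = 4, there are |A|^2 = 16 ordered sum pairs; collecting distinct values, A + A = {-38, -24, -10, -1, 5, 13, 19, 36, 42, 48}, so |A + A| = 10. Thus K = 10/4 = 5/2. For comparison, the minimum possible |A + A| over all 4-element sets is 2·4 − 1 = 7 (so min K = 7/4), attained only by arithmetic progressions.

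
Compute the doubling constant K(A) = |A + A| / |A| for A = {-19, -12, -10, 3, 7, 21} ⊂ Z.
K = |A + A| / |A| = 21/6 = 7/2

Enumerate A + A = {a + b : a, b ∈ A}. With |A| = 6, there are |A|^2 = 36 ordered sum pairs; collecting distinct values, A + A = {-38, -31, -29, -24, -22, -20, -16, -12, -9, -7, -5, -3, 2, 6, 9, 10, 11, 14, 24, 28, 42}, so |A + A| = 21. Thus K = 21/6 = 7/2. For comparison, the minimum possible |A + A| over all 6-element sets is 2·6 − 1 = 11 (so min K = 11/6), attained only by arithmetic progressions.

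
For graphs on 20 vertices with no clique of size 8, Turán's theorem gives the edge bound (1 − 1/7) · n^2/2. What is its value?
Turán density bound = (6/7) · 20^2/2 = 1200/7 ≈ 171.4286

Turán's theorem: ex(n, K_{r+1}) is achieved by the complete r-partite Turán graph T(n, r) with parts as balanced as possible, and is at most (1 − 1/r) · n^2/2. For r = 7, n = 20: the density bound is (6/7) · 400/2 = 1200/7 ≈ 171.4286. The integer-valued extremum is e(T(20, 7)) = 171, which is strictly less than the density bound 1200/7 since 7 ∤ 20 (the parts of T(20, 7) cannot all be equal).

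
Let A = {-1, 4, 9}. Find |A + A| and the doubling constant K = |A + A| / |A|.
K = |A + A| / |A| = 5/3

Enumerate A + A = {a + b : a, b ∈ A}. With |A| = 3, there are |A|^2 = 9 ordered sum pairs; collecting distinct values, A + A = {-2, 3, 8, 13, 18}, so |A + A| = 5. Thus K = 5/3. Here |A + A| = 2|A| − 1 = 5, the minimum possible — so K = 5/3 is minimal, which holds iff A is an arithmetic progression.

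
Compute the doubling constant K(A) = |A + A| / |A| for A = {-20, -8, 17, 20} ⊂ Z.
K = |A + A| / |A| = 10/4 = 5/2

Enumerate A + A = {a + b : a, b ∈ A}. With |A| = 4, there are |A|^2 = 16 ordered sum pairs; collecting distinct values, A + A = {-40, -28, -16, -3, 0, 9, 12, 34, 37, 40}, so |A + A| = 10. Thus K = 10/4 = 5/2. For comparison, the minimum possible |A + A| over all 4-element sets is 2·4 − 1 = 7 (so min K = 7/4), attained only by arithmetic progressions.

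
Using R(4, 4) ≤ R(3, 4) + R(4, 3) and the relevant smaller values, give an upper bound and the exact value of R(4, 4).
R(4, 4) ≤ R(3, 4) + R(4, 3) = 9 + 9 = 18; exact value R(4, 4) = 18.

The Erdős–Szekeres recurrence R(r, s) ≤ R(r−1, s) + R(r, s−1) applied to (r, s) = (4, 4) gives
  R(4, 4) ≤ R(3, 4) + R(4, 3) = 9 + 9 = 18.
(Recall R(2, k) = k and R is symmetric.) Here the recurrence bound is tight: a matching lower-bound construction on K_{17} shows R(4, 4) > 17, so R(4, 4) = 18 exactly.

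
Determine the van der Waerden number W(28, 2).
W(28, 2) = 28 + 1 = 29

A 2-term AP is any pair of integers, so a monochromatic 2-AP exists iff some colour is used at least twice. With 28 colours, the colouring i ↦ i on {1, ..., 28} uses each colour once, avoiding any monochromatic pair, so W(28, 2) > 28. For {1, ..., 29}, pigeonhole forces two integers of the same colour, which form a monochromatic 2-AP. Hence W(28, 2) = 29.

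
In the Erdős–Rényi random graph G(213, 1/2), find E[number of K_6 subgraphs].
E[# K_6] = C(213, 6) · (1/2)^C(6, 2) = 120807622936 / 2^15 = 15100952867/4096 ≈ 3686756.071045

For each 6-subset S of vertices (there are C(213, 6) = 120807622936 such S), let X_S = 1 if S induces a K_6 (all C(6, 2) = 15 edges present). Then P(X_S = 1) = (1/2)^15 = 1/32768. By linearity of expectation, E[# K_6] = C(213, 6) · (1/2)^15 = 120807622936 / 32768 = 15100952867/4096 ≈ 3686756.071045.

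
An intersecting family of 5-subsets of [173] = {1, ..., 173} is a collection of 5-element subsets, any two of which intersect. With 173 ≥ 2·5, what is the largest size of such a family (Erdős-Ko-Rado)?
max |F| = C(172, 4) = 35208615

Erdős-Ko-Rado (1961): when n ≥ 2k, max |F| = C(n−1, k−1). The bound is attained by the star {A : i ∈ A} for any fixed i ∈ [n]. Here C(173−1, 5−1) = C(172, 4) = 35208615.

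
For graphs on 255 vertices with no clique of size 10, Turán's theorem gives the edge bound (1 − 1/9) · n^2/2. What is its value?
Turán density bound = (8/9) · 255^2/2 = 28900

Turán's theorem: ex(n, K_{r+1}) is achieved by the complete r-partite Turán graph T(n, r) with parts as balanced as possible, and is at most (1 − 1/r) · n^2/2. For r = 9, n = 255: the density bound is (8/9) · 65025/2 = 28900. The integer-valued extremum is e(T(255, 9)) = 28899, which is strictly less than the density bound 28900 since 9 ∤ 255 (the parts of T(255, 9) cannot all be equal).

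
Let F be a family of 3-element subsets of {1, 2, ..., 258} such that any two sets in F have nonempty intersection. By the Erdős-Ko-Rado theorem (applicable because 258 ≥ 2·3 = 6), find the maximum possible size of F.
max |F| = C(257, 2) = 32896

Erdős-Ko-Rado (1961): when n ≥ 2k, max |F| = C(n−1, k−1). The bound is attained by the star {A : i ∈ A} for any fixed i ∈ [n]. Here C(258−1, 3−1) = C(257, 2) = 32896.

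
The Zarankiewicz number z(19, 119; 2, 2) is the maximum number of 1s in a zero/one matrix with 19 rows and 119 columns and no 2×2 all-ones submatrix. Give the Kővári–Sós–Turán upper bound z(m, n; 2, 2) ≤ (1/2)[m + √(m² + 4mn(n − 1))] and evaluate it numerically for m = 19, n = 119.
z(19, 119; 2, 2) ≤ (1/2)[19 + √(19² + 4·19·119·118)] = (1/2)[19 + √1067553] = 526.1123

Kővári–Sós–Turán: let r_1, ..., r_19 be the row sums and z = Σ r_i the total number of 1s. Each pair of columns can share at most one row with both entries 1 (else a 2×2 all-ones block appears), so Σ_i C(r_i, 2) ≤ C(119, 2) = 7021. By convexity Σ_i C(r_i, 2) ≥ 19·C(z/19, 2) = z(z − 19)/(2·19), giving z² − 19z − 19·119·118 ≤ 0 and hence z ≤ (1/2)[19 + √(361 + 4·266798)] = (1/2)[19 + √1067553] ≈ (1/2)(19 + 1033.2246) = 526.1123.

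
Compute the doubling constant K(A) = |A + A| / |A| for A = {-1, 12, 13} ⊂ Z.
K = |A + A| / |A| = 6/3 = 2

Enumerate A + A = {a + b : a, b ∈ A}. With |A| = 3, there are |A|^2 = 9 ordered sum pairs; collecting distinct values, A + A = {-2, 11, 12, 24, 25, 26}, so |A + A| = 6. Thus K = 6/3 = 2. For comparison, the minimum possible |A + A| over all 3-element sets is 2·3 − 1 = 5 (so min K = 5/3), attained only by arithmetic progressions.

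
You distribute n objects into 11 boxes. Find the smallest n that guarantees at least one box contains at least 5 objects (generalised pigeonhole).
n = (5 − 1)·11 + 1 = 45

By the generalised pigeonhole principle, to guarantee some box contains ≥ r objects we need more than (r − 1) · k objects total. Threshold: n = (r − 1) · k + 1. With r = 5 and k = 11: n = 4 · 11 + 1 = 44 + 1 = 45. For n = 44 = 4 · 11, we can put exactly 4 objects in every box, avoiding 5 in any single one — so 45 is tight.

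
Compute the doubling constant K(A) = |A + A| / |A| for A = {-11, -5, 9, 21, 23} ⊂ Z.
K = |A + A| / |A| = 14/5

Enumerate A + A = {a + b : a, b ∈ A}. With |A| = 5, there are |A|^2 = 25 ordered sum pairs; collecting distinct values, A + A = {-22, -16, -10, -2, 4, 10, 12, 16, 18, 30, 32, 42, 44, 46}, so |A + A| = 14. Thus K = 14/5. For comparison, the minimum possible |A + A| over all 5-element sets is 2·5 − 1 = 9 (so min K = 9/5), attained only by arithmetic progressions.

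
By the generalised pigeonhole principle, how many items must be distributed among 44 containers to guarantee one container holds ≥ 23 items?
n = (23 − 1)·44 + 1 = 969

By the generalised pigeonhole principle, to guarantee some box contains ≥ r objects we need more than (r − 1) · k objects total. Threshold: n = (r − 1) · k + 1. With r = 23 and k = 44: n = 22 · 44 + 1 = 968 + 1 = 969. For n = 968 = 22 · 44, we can put exactly 22 objects in every box, avoiding 23 in any single one — so 969 is tight.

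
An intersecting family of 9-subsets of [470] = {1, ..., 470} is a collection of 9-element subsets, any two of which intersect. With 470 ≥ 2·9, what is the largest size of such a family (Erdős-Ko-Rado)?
max |F| = C(469, 8) = 54675765177675642

The Erdős-Ko-Rado theorem states: for n ≥ 2k, an intersecting family of k-subsets of an n-element set has size at most C(n − 1, k − 1), with equality for 'star' families {A ⊆ [n] : |A| = k, i ∈ A} (fix an element i). For n = 470, k = 9: C(469, 8) = 54675765177675642.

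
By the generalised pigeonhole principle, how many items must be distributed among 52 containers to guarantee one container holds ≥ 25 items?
n = (25 − 1)·52 + 1 = 1249

By the generalised pigeonhole principle, to guarantee some box contains ≥ r objects we need more than (r − 1) · k objects total. Threshold: n = (r − 1) · k + 1. With r = 25 and k = 52: n = 24 · 52 + 1 = 1248 + 1 = 1249. For n = 1248 = 24 · 52, we can put exactly 24 objects in every box, avoiding 25 in any single one — so 1249 is tight.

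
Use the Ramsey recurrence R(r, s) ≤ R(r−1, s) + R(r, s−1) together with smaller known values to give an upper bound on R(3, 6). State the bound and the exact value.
R(3, 6) ≤ R(2, 6) + R(3, 5) = 6 + 14 = 20; exact value R(3, 6) = 18.

The Erdős–Szekeres recurrence R(r, s) ≤ R(r−1, s) + R(r, s−1) applied to (r, s) = (3, 6) gives
  R(3, 6) ≤ R(2, 6) + R(3, 5) = 6 + 14 = 20.
(Recall R(2, k) = k and R is symmetric.) The recurrence is not tight here (it gives 20, but the exact value is R(3, 6) = 18); the tight upper bound requires a sharper argument than the simple recurrence, combined with a lower-bound construction on K_{17}.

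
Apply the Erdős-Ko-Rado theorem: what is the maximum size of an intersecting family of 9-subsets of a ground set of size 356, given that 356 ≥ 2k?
max |F| = C(355, 8) = 5778409185677700

Erdős-Ko-Rado (1961): when n ≥ 2k, max |F| = C(n−1, k−1). The bound is attained by the star {A : i ∈ A} for any fixed i ∈ [n]. Here C(356−1, 9−1) = C(355, 8) = 5778409185677700.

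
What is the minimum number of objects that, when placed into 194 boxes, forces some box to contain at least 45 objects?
n = (45 − 1)·194 + 1 = 8537

By the generalised pigeonhole principle, to guarantee some box contains ≥ r objects we need more than (r − 1) · k objects total. Threshold: n = (r − 1) · k + 1. With r = 45 and k = 194: n = 44 · 194 + 1 = 8536 + 1 = 8537. For n = 8536 = 44 · 194, we can put exactly 44 objects in every box, avoiding 45 in any single one — so 8537 is tight.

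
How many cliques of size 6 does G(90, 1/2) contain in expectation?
E[# K_6] = C(90, 6) · (1/2)^C(6, 2) = 622614630 / 2^15 = 311307315/16384 ≈ 19000.690613

For each 6-subset S of vertices (there are C(90, 6) = 622614630 such S), let X_S = 1 if S induces a K_6 (all C(6, 2) = 15 edges present). Then P(X_S = 1) = (1/2)^15 = 1/32768. By linearity of expectation, E[# K_6] = C(90, 6) · (1/2)^15 = 622614630 / 32768 = 311307315/16384 ≈ 19000.690613.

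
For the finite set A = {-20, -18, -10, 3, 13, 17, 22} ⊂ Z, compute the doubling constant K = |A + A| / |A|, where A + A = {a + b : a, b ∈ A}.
K = |A + A| / |A| = 27/7

Enumerate A + A = {a + b : a, b ∈ A}. With |A| = 7, there are |A|^2 = 49 ordered sum pairs; collecting distinct values, A + A = {-40, -38, -36, -30, -28, -20, -17, -15, -7, -5, -3, -1, 2, 3, 4, 6, 7, 12, 16, 20, 25, 26, 30, 34, 35, 39, 44}, so |A + A| = 27. Thus K = 27/7. For comparison, the minimum possible |A + A| over all 7-element sets is 2·7 − 1 = 13 (so min K = 13/7), attained only by arithmetic progressions.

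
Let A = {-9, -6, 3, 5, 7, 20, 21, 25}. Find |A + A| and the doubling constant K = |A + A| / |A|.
K = |A + A| / |A| = 32/8 = 4

Enumerate A + A = {a + b : a, b ∈ A}. With |A| = 8, there are |A|^2 = 64 ordered sum pairs; collecting distinct values, A + A = {-18, -15, -12, -6, -4, -3, -2, -1, 1, 6, 8, 10, 11, 12, 14, 15, 16, 19, 23, 24, 25, 26, 27, 28, 30, 32, 40, 41, 42, 45, 46, 50}, so |A + A| = 32. Thus K = 32/8 = 4. For comparison, the minimum possible |A + A| over all 8-element sets is 2·8 − 1 = 15 (so min K = 15/8), attained only by arithmetic progressions.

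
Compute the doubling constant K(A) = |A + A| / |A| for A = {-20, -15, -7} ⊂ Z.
K = |A + A| / |A| = 6/3 = 2

Enumerate A + A = {a + b : a, b ∈ A}. With |A| = 3, there are |A|^2 = 9 ordered sum pairs; collecting distinct values, A + A = {-40, -35, -30, -27, -22, -14}, so |A + A| = 6. Thus K = 6/3 = 2. For comparison, the minimum possible |A + A| over all 3-element sets is 2·3 − 1 = 5 (so min K = 5/3), attained only by arithmetic progressions.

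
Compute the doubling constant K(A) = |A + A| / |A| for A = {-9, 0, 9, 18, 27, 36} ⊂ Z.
K = |A + A| / |A| = 11/6

Enumerate A + A = {a + b : a, b ∈ A}. With |A| = 6, there are |A|^2 = 36 ordered sum pairs; collecting distinct values, A + A = {-18, -9, 0, 9, 18, 27, 36, 45, 54, 63, 72}, so |A + A| = 11. Thus K = 11/6. Here |A + A| = 2|A| − 1 = 11, the minimum possible — so K = 11/6 is minimal, which holds iff A is an arithmetic progression.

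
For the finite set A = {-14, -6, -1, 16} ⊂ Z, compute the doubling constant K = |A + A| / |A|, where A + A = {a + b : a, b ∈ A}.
K = |A + A| / |A| = 10/4 = 5/2

Enumerate A + A = {a + b : a, b ∈ A}. With |A| = 4, there are |A|^2 = 16 ordered sum pairs; collecting distinct values, A + A = {-28, -20, -15, -12, -7, -2, 2, 10, 15, 32}, so |A + A| = 10. Thus K = 10/4 = 5/2. For comparison, the minimum possible |A + A| over all 4-element sets is 2·4 − 1 = 7 (so min K = 7/4), attained only by arithmetic progressions.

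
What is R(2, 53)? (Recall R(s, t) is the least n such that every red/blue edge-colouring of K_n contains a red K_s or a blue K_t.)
R(2, 53) = 53

R(2, k) = k for all k ≥ 2: in a 2-colouring of K_k, either some edge is red (a red K_2) or all edges are blue (a blue K_k). And K_{52} coloured all-blue has no blue K_53, so R(2, 53) > 52. Hence R(2, 53) = 53.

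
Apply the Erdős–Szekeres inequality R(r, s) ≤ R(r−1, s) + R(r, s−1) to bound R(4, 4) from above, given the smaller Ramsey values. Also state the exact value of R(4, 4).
R(4, 4) ≤ R(3, 4) + R(4, 3) = 9 + 9 = 18; exact value R(4, 4) = 18.

The Erdős–Szekeres recurrence R(r, s) ≤ R(r−1, s) + R(r, s−1) applied to (r, s) = (4, 4) gives
  R(4, 4) ≤ R(3, 4) + R(4, 3) = 9 + 9 = 18.
(Recall R(2, k) = k and R is symmetric.) Here the recurrence bound is tight: a matching lower-bound construction on K_{17} shows R(4, 4) > 17, so R(4, 4) = 18 exactly.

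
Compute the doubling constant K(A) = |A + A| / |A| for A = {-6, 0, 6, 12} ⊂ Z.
K = |A + A| / |A| = 7/4

Enumerate A + A = {a + b : a, b ∈ A}. With |A| = 4, there are |A|^2 = 16 ordered sum pairs; collecting distinct values, A + A = {-12, -6, 0, 6, 12, 18, 24}, so |A + A| = 7. Thus K = 7/4. Here |A + A| = 2|A| − 1 = 7, the minimum possible — so K = 7/4 is minimal, which holds iff A is an arithmetic progression.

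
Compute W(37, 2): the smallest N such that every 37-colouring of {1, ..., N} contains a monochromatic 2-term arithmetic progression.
W(37, 2) = 37 + 1 = 38

A 2-term AP is any pair of integers, so a monochromatic 2-AP exists iff some colour is used at least twice. With 37 colours, the colouring i ↦ i on {1, ..., 37} uses each colour once, avoiding any monochromatic pair, so W(37, 2) > 37. For {1, ..., 38}, pigeonhole forces two integers of the same colour, which form a monochromatic 2-AP. Hence W(37, 2) = 38.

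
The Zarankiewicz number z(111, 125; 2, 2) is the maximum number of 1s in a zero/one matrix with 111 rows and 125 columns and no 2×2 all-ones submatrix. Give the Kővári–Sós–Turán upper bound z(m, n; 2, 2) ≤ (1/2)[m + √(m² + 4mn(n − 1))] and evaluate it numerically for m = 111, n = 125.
z(111, 125; 2, 2) ≤ (1/2)[111 + √(111² + 4·111·125·124)] = (1/2)[111 + √6894321] = 1368.352

Kővári–Sós–Turán: let r_1, ..., r_111 be the row sums and z = Σ r_i the total number of 1s. Each pair of columns can share at most one row with both entries 1 (else a 2×2 all-ones block appears), so Σ_i C(r_i, 2) ≤ C(125, 2) = 7750. By convexity Σ_i C(r_i, 2) ≥ 111·C(z/111, 2) = z(z − 111)/(2·111), giving z² − 111z − 111·125·124 ≤ 0 and hence z ≤ (1/2)[111 + √(12321 + 4·1720500)] = (1/2)[111 + √6894321] ≈ (1/2)(111 + 2625.7039) = 1368.352.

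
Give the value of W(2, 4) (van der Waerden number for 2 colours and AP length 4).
W(2, 4) = 35

This is a classical value, W(2, 4) = 35, established by combining an explicit 2-colouring of {1, ..., 34} with no monochromatic 4-AP (giving the lower bound W(2, 4) > 34) and a finite case analysis / exhaustive computer search showing every 2-colouring of {1, ..., 35} has such an AP.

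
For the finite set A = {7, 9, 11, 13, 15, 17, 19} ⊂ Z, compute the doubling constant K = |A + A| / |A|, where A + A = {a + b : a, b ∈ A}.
K = |A + A| / |A| = 13/7

Enumerate A + A = {a + b : a, b ∈ A}. With |A| = 7, there are |A|^2 = 49 ordered sum pairs; collecting distinct values, A + A = {14, 16, 18, 20, 22, 24, 26, 28, 30, 32, 34, 36, 38}, so |A + A| = 13. Thus K = 13/7. Here |A + A| = 2|A| − 1 = 13, the minimum possible — so K = 13/7 is minimal, which holds iff A is an arithmetic progression.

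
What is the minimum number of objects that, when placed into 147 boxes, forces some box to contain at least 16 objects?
n = (16 − 1)·147 + 1 = 2206

By the generalised pigeonhole principle, to guarantee some box contains ≥ r objects we need more than (r − 1) · k objects total. Threshold: n = (r − 1) · k + 1. With r = 16 and k = 147: n = 15 · 147 + 1 = 2205 + 1 = 2206. For n = 2205 = 15 · 147, we can put exactly 15 objects in every box, avoiding 16 in any single one — so 2206 is tight.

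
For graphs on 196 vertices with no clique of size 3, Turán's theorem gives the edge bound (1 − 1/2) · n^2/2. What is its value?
Turán density bound = (1/2) · 196^2/2 = 9604

Turán's theorem: ex(n, K_{r+1}) is achieved by the complete r-partite Turán graph T(n, r) with parts as balanced as possible, and is at most (1 − 1/r) · n^2/2. For r = 2, n = 196: the density bound is (1/2) · 38416/2 = 9604. Since 2 ∣ 196, the Turán graph T(196, 2) has parts of equal size 98, and its edge count e(T(196, 2)) = 9604 attains the density bound exactly.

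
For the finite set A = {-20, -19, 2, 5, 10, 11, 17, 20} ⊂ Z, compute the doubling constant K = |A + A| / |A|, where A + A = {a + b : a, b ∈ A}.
K = |A + A| / |A| = 33/8

Enumerate A + A = {a + b : a, b ∈ A}. With |A| = 8, there are |A|^2 = 64 ordered sum pairs; collecting distinct values, A + A = {-40, -39, -38, -18, -17, -15, -14, -10, -9, -8, -3, -2, 0, 1, 4, 7, 10, 12, 13, 15, 16, 19, 20, 21, 22, 25, 27, 28, 30, 31, 34, 37, 40}, so |A + A| = 33. Thus K = 33/8. For comparison, the minimum possible |A + A| over all 8-element sets is 2·8 − 1 = 15 (so min K = 15/8), attained only by arithmetic progressions.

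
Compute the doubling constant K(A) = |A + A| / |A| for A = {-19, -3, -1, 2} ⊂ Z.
K = |A + A| / |A| = 10/4 = 5/2

Enumerate A + A = {a + b : a, b ∈ A}. With |A| = 4, there are |A|^2 = 16 ordered sum pairs; collecting distinct values, A + A = {-38, -22, -20, -17, -6, -4, -2, -1, 1, 4}, so |A + A| = 10. Thus K = 10/4 = 5/2. For comparison, the minimum possible |A + A| over all 4-element sets is 2·4 − 1 = 7 (so min K = 7/4), attained only by arithmetic progressions.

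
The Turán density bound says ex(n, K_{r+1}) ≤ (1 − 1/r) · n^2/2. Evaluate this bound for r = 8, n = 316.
Turán density bound = (7/8) · 316^2/2 = 43687

Turán's theorem: ex(n, K_{r+1}) is achieved by the complete r-partite Turán graph T(n, r) with parts as balanced as possible, and is at most (1 − 1/r) · n^2/2. For r = 8, n = 316: the density bound is (7/8) · 99856/2 = 43687. The integer-valued extremum is e(T(316, 8)) = 43686, which is strictly less than the density bound 43687 since 8 ∤ 316 (the parts of T(316, 8) cannot all be equal).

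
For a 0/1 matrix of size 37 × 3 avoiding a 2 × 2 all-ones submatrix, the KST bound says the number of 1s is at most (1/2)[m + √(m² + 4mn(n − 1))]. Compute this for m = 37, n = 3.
z(37, 3; 2, 2) ≤ (1/2)[37 + √(37² + 4·37·3·2)] = (1/2)[37 + √2257] = 42.2539

Kővári–Sós–Turán: let r_1, ..., r_37 be the row sums and z = Σ r_i the total number of 1s. Each pair of columns can share at most one row with both entries 1 (else a 2×2 all-ones block appears), so Σ_i C(r_i, 2) ≤ C(3, 2) = 3. By convexity Σ_i C(r_i, 2) ≥ 37·C(z/37, 2) = z(z − 37)/(2·37), giving z² − 37z − 37·3·2 ≤ 0 and hence z ≤ (1/2)[37 + √(1369 + 4·222)] = (1/2)[37 + √2257] ≈ (1/2)(37 + 47.5079) = 42.2539.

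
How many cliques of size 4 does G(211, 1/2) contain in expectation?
E[# K_4] = C(211, 4) · (1/2)^C(4, 2) = 80260180 / 2^6 = 20065045/16 = 1254065.3125

For each 4-subset S of vertices (there are C(211, 4) = 80260180 such S), let X_S = 1 if S induces a K_4 (all C(4, 2) = 6 edges present). Then P(X_S = 1) = (1/2)^6 = 1/64. By linearity of expectation, E[# K_4] = C(211, 4) · (1/2)^6 = 80260180 / 64 = 20065045/16 = 1254065.3125.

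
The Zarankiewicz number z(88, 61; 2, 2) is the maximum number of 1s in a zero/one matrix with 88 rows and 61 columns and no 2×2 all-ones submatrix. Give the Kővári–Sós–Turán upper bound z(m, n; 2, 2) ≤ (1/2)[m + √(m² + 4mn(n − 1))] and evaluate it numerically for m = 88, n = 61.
z(88, 61; 2, 2) ≤ (1/2)[88 + √(88² + 4·88·61·60)] = (1/2)[88 + √1296064] = 613.224

Kővári–Sós–Turán: let r_1, ..., r_88 be the row sums and z = Σ r_i the total number of 1s. Each pair of columns can share at most one row with both entries 1 (else a 2×2 all-ones block appears), so Σ_i C(r_i, 2) ≤ C(61, 2) = 1830. By convexity Σ_i C(r_i, 2) ≥ 88·C(z/88, 2) = z(z − 88)/(2·88), giving z² − 88z − 88·61·60 ≤ 0 and hence z ≤ (1/2)[88 + √(7744 + 4·322080)] = (1/2)[88 + √1296064] ≈ (1/2)(88 + 1138.4481) = 613.224.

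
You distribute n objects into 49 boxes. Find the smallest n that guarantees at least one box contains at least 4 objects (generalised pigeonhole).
n = (4 − 1)·49 + 1 = 148

By the generalised pigeonhole principle, to guarantee some box contains ≥ r objects we need more than (r − 1) · k objects total. Threshold: n = (r − 1) · k + 1. With r = 4 and k = 49: n = 3 · 49 + 1 = 147 + 1 = 148. For n = 147 = 3 · 49, we can put exactly 3 objects in every box, avoiding 4 in any single one — so 148 is tight.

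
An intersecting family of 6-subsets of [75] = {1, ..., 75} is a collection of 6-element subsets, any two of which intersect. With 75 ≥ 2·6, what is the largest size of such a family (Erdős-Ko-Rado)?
max |F| = C(74, 5) = 16108764

Erdős-Ko-Rado (1961): when n ≥ 2k, max |F| = C(n−1, k−1). The bound is attained by the star {A : i ∈ A} for any fixed i ∈ [n]. Here C(75−1, 6−1) = C(74, 5) = 16108764.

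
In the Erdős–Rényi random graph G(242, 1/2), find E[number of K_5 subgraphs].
E[# K_5] = C(242, 5) · (1/2)^C(5, 2) = 6634944008 / 2^10 = 829368001/128 = 6479437.5078125

For each 5-subset S of vertices (there are C(242, 5) = 6634944008 such S), let X_S = 1 if S induces a K_5 (all C(5, 2) = 10 edges present). Then P(X_S = 1) = (1/2)^10 = 1/1024. By linearity of expectation, E[# K_5] = C(242, 5) · (1/2)^10 = 6634944008 / 1024 = 829368001/128 = 6479437.5078125.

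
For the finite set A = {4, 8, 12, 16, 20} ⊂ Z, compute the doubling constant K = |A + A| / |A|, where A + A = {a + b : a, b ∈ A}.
K = |A + A| / |A| = 9/5

Enumerate A + A = {a + b : a, b ∈ A}. With |A| = 5, there are |A|^2 = 25 ordered sum pairs; collecting distinct values, A + A = {8, 12, 16, 20, 24, 28, 32, 36, 40}, so |A + A| = 9. Thus K = 9/5. Here |A + A| = 2|A| − 1 = 9, the minimum possible — so K = 9/5 is minimal, which holds iff A is an arithmetic progression.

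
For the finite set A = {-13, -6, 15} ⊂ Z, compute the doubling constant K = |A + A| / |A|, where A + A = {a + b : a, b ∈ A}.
K = |A + A| / |A| = 6/3 = 2

Enumerate A + A = {a + b : a, b ∈ A}. With |A| = 3, there are |A|^2 = 9 ordered sum pairs; collecting distinct values, A + A = {-26, -19, -12, 2, 9, 30}, so |A + A| = 6. Thus K = 6/3 = 2. For comparison, the minimum possible |A + A| over all 3-element sets is 2·3 − 1 = 5 (so min K = 5/3), attained only by arithmetic progressions.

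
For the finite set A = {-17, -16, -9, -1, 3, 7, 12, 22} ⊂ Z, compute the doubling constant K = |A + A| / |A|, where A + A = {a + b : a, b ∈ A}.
K = |A + A| / |A| = 31/8

Enumerate A + A = {a + b : a, b ∈ A}. With |A| = 8, there are |A|^2 = 64 ordered sum pairs; collecting distinct values, A + A = {-34, -33, -32, -26, -25, -18, -17, -14, -13, -10, -9, -6, -5, -4, -2, 2, 3, 5, 6, 10, 11, 13, 14, 15, 19, 21, 24, 25, 29, 34, 44}, so |A + A| = 31. Thus K = 31/8. For comparison, the minimum possible |A + A| over all 8-element sets is 2·8 − 1 = 15 (so min K = 15/8), attained only by arithmetic progressions.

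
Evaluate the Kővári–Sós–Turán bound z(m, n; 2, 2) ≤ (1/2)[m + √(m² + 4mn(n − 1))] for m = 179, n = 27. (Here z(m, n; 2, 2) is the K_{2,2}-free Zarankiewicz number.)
z(179, 27; 2, 2) ≤ (1/2)[179 + √(179² + 4·179·27·26)] = (1/2)[179 + √534673] = 455.1067

Kővári–Sós–Turán: let r_1, ..., r_179 be the row sums and z = Σ r_i the total number of 1s. Each pair of columns can share at most one row with both entries 1 (else a 2×2 all-ones block appears), so Σ_i C(r_i, 2) ≤ C(27, 2) = 351. By convexity Σ_i C(r_i, 2) ≥ 179·C(z/179, 2) = z(z − 179)/(2·179), giving z² − 179z − 179·27·26 ≤ 0 and hence z ≤ (1/2)[179 + √(32041 + 4·125658)] = (1/2)[179 + √534673] ≈ (1/2)(179 + 731.2134) = 455.1067.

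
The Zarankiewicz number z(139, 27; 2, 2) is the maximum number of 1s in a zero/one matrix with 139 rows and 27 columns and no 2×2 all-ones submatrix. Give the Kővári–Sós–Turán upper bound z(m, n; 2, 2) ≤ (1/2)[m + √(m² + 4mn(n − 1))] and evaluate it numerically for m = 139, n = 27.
z(139, 27; 2, 2) ≤ (1/2)[139 + √(139² + 4·139·27·26)] = (1/2)[139 + √409633] = 389.5129

Kővári–Sós–Turán: let r_1, ..., r_139 be the row sums and z = Σ r_i the total number of 1s. Each pair of columns can share at most one row with both entries 1 (else a 2×2 all-ones block appears), so Σ_i C(r_i, 2) ≤ C(27, 2) = 351. By convexity Σ_i C(r_i, 2) ≥ 139·C(z/139, 2) = z(z − 139)/(2·139), giving z² − 139z − 139·27·26 ≤ 0 and hence z ≤ (1/2)[139 + √(19321 + 4·97578)] = (1/2)[139 + √409633] ≈ (1/2)(139 + 640.0258) = 389.5129.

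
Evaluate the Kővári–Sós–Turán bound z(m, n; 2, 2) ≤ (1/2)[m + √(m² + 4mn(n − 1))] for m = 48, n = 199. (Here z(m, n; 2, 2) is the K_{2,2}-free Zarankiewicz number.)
z(48, 199; 2, 2) ≤ (1/2)[48 + √(48² + 4·48·199·198)] = (1/2)[48 + √7567488] = 1399.4534

Kővári–Sós–Turán: let r_1, ..., r_48 be the row sums and z = Σ r_i the total number of 1s. Each pair of columns can share at most one row with both entries 1 (else a 2×2 all-ones block appears), so Σ_i C(r_i, 2) ≤ C(199, 2) = 19701. By convexity Σ_i C(r_i, 2) ≥ 48·C(z/48, 2) = z(z − 48)/(2·48), giving z² − 48z − 48·199·198 ≤ 0 and hence z ≤ (1/2)[48 + √(2304 + 4·1891296)] = (1/2)[48 + √7567488] ≈ (1/2)(48 + 2750.9068) = 1399.4534.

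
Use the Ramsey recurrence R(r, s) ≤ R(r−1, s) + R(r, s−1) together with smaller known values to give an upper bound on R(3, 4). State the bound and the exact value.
R(3, 4) ≤ R(2, 4) + R(3, 3) = 4 + 6 = 10; exact value R(3, 4) = 9.

The Erdős–Szekeres recurrence R(r, s) ≤ R(r−1, s) + R(r, s−1) applied to (r, s) = (3, 4) gives
  R(3, 4) ≤ R(2, 4) + R(3, 3) = 4 + 6 = 10.
(Recall R(2, k) = k and R is symmetric.) The recurrence is not tight here (it gives 10, but the exact value is R(3, 4) = 9); the tight upper bound requires a sharper argument than the simple recurrence, combined with a lower-bound construction on K_{8}.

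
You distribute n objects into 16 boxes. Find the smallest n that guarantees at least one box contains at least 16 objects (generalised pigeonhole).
n = (16 − 1)·16 + 1 = 241

By the generalised pigeonhole principle, to guarantee some box contains ≥ r objects we need more than (r − 1) · k objects total. Threshold: n = (r − 1) · k + 1. With r = 16 and k = 16: n = 15 · 16 + 1 = 240 + 1 = 241. For n = 240 = 15 · 16, we can put exactly 15 objects in every box, avoiding 16 in any single one — so 241 is tight.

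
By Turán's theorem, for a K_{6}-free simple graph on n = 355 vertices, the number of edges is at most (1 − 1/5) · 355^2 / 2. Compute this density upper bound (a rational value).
Turán density bound = (4/5) · 355^2/2 = 50410

Turán's theorem: ex(n, K_{r+1}) is achieved by the complete r-partite Turán graph T(n, r) with parts as balanced as possible, and is at most (1 − 1/r) · n^2/2. For r = 5, n = 355: the density bound is (4/5) · 126025/2 = 50410. Since 5 ∣ 355, the Turán graph T(355, 5) has parts of equal size 71, and its edge count e(T(355, 5)) = 50410 attains the density bound exactly.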